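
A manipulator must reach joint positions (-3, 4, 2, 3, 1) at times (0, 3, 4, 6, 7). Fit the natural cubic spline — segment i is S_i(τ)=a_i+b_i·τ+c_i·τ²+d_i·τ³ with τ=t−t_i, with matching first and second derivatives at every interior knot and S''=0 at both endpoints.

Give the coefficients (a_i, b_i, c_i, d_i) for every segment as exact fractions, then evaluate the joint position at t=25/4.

  seg 0: a=-3 b=1589/375 c=0 d=-238/1125
  seg 1: a=4 b=-553/375 c=-238/125 d=517/375
  seg 2: a=2 b=-86/75 c=279/125 d=-2113/3000
  seg 3: a=3 b=-503/750 c=-997/500 d=997/1500
S(25/4) = 86979/32000

Δ: Δ0=7/3, Δ1=-2, Δ2=1/2, Δ3=-2
row 1: diag=8, rhs=-26; c'=1/8, d'=-13/4
row 2: denom=6−1·1/8=47/8; d'=(15−1·-13/4)/(47/8)=146/47
row 3: denom=6−2·16/47=250/47; d'=(-15−2·146/47)/(250/47)=-997/250
back: M3=-997/250
back: M2=146/47−16/47·-997/250=558/125
back: M1=-13/4−1/8·558/125=-476/125
M: M0=0, M1=-476/125, M2=558/125, M3=-997/250, M4=0
seg 0: a=-3, c=M0/2=0, d=(M1−M0)/(6·3)=-238/1125, b=Δ0−h0·(2M0+M1)/6=1589/375
seg 1: a=4, c=M1/2=-238/125, d=(M2−M1)/(6·1)=517/375, b=Δ1−h1·(2M1+M2)/6=-553/375
seg 2: a=2, c=M2/2=279/125, d=(M3−M2)/(6·2)=-2113/3000, b=Δ2−h2·(2M2+M3)/6=-86/75
seg 3: a=3, c=M3/2=-997/500, d=(M4−M3)/(6·1)=997/1500, b=Δ3−h3·(2M3+M4)/6=-503/750
t_q=25/4 → seg 3, τ=1/4; S=3+-503/750·τ+-997/500·τ²+997/1500·τ³=86979/32000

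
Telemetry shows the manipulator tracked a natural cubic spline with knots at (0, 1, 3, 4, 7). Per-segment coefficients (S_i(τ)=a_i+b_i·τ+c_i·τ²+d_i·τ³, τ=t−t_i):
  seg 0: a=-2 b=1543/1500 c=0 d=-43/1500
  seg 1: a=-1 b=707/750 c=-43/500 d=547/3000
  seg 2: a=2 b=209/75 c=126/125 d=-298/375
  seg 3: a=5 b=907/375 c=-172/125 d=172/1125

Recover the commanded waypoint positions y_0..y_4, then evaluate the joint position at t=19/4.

y_0 = S_0(0) = a_0 = -2
y_1 = S_1(0) = a_1 = -1
y_2 = S_2(0) = a_2 = 2
y_3 = S_3(0) = a_3 = 5
y_4 = S_3(3) = 4
t_q=19/4 is in segment 3 (τ=3/4); S_3(τ)=12209/2000

y_0=-2 y_1=-1 y_2=2 y_3=5 y_4=4
S(19/4) = 12209/2000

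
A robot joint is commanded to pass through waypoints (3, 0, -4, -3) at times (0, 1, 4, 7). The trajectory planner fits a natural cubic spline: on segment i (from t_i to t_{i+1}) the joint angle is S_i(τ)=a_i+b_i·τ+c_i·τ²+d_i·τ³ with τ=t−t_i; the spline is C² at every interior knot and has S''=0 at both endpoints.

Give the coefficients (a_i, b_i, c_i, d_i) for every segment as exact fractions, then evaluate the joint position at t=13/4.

  seg 0: a=3 b=-92/29 c=0 d=5/29
  seg 1: a=0 b=-77/29 c=15/29 d=-20/783
  seg 2: a=-4 b=-7/29 c=25/87 d=-25/783
S(13/4) = -423/116

Δ: Δ0=-3, Δ1=-4/3, Δ2=1/3
row 1: diag=8, rhs=10; c'=3/8, d'=5/4
row 2: denom=12−3·3/8=87/8; d'=(10−3·5/4)/(87/8)=50/87
back: M2=50/87
back: M1=5/4−3/8·50/87=30/29
M: M0=0, M1=30/29, M2=50/87, M3=0
seg 0: a=3, c=M0/2=0, d=(M1−M0)/(6·1)=5/29, b=Δ0−h0·(2M0+M1)/6=-92/29
seg 1: a=0, c=M1/2=15/29, d=(M2−M1)/(6·3)=-20/783, b=Δ1−h1·(2M1+M2)/6=-77/29
seg 2: a=-4, c=M2/2=25/87, d=(M3−M2)/(6·3)=-25/783, b=Δ2−h2·(2M2+M3)/6=-7/29
t_q=13/4 → seg 1, τ=9/4; S=0+-77/29·τ+15/29·τ²+-20/783·τ³=-423/116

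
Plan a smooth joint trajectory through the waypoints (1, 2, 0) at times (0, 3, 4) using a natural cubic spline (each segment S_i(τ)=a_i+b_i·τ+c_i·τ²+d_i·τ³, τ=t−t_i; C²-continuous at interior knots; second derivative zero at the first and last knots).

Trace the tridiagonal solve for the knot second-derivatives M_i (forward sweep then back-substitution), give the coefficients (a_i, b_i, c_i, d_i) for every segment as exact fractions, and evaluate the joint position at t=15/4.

Δ: Δ0=1/3, Δ1=-2
row 1: diag=8, rhs=-14; c'=1/8, d'=-7/4
back: M1=-7/4
M: M0=0, M1=-7/4, M2=0
seg 0: a=1, c=M0/2=0, d=(M1−M0)/(6·3)=-7/72, b=Δ0−h0·(2M0+M1)/6=29/24
seg 1: a=2, c=M1/2=-7/8, d=(M2−M1)/(6·1)=7/24, b=Δ1−h1·(2M1+M2)/6=-17/12
t_q=15/4 → seg 1, τ=3/4; S=2+-17/12·τ+-7/8·τ²+7/24·τ³=291/512

  seg 0: a=1 b=29/24 c=0 d=-7/72
  seg 1: a=2 b=-17/12 c=-7/8 d=7/24
S(15/4) = 291/512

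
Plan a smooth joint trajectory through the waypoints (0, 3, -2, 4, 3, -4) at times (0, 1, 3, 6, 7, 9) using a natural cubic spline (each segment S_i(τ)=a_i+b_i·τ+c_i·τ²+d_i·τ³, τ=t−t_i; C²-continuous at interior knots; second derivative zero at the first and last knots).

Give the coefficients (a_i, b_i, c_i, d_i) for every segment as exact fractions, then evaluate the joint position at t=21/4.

Δ: Δ0=3, Δ1=-5/2, Δ2=2, Δ3=-1, Δ4=-7/2
row 1: diag=6, rhs=-33; c'=1/3, d'=-11/2
row 2: denom=10−2·1/3=28/3; d'=(27−2·-11/2)/(28/3)=57/14
row 3: denom=8−3·9/28=197/28; d'=(-18−3·57/14)/(197/28)=-846/197
row 4: denom=6−1·28/197=1154/197; d'=(-15−1·-846/197)/(1154/197)=-2109/1154
back: M4=-2109/1154
back: M3=-846/197−28/197·-2109/1154=-2328/577
back: M2=57/14−9/28·-2328/577=6195/1154
back: M1=-11/2−1/3·6195/1154=-4206/577
M: M0=0, M1=-4206/577, M2=6195/1154, M3=-2328/577, M4=-2109/1154, M5=0
seg 0: a=0, c=M0/2=0, d=(M1−M0)/(6·1)=-701/577, b=Δ0−h0·(2M0+M1)/6=2432/577
seg 1: a=3, c=M1/2=-2103/577, d=(M2−M1)/(6·2)=4869/4616, b=Δ1−h1·(2M1+M2)/6=329/577
seg 2: a=-2, c=M2/2=6195/2308, d=(M3−M2)/(6·3)=-3617/6924, b=Δ2−h2·(2M2+M3)/6=-1559/1154
seg 3: a=4, c=M3/2=-1164/577, d=(M4−M3)/(6·1)=849/2308, b=Δ3−h3·(2M3+M4)/6=1499/2308
seg 4: a=3, c=M4/2=-2109/2308, d=(M5−M4)/(6·2)=703/4616, b=Δ4−h4·(2M4+M5)/6=-2633/1154
t_q=21/4 → seg 2, τ=9/4; S=-2+-1559/1154·τ+6195/2308·τ²+-3617/6924·τ³=383833/147712

  seg 0: a=0 b=2432/577 c=0 d=-701/577
  seg 1: a=3 b=329/577 c=-2103/577 d=4869/4616
  seg 2: a=-2 b=-1559/1154 c=6195/2308 d=-3617/6924
  seg 3: a=4 b=1499/2308 c=-1164/577 d=849/2308
  seg 4: a=3 b=-2633/1154 c=-2109/2308 d=703/4616
S(21/4) = 383833/147712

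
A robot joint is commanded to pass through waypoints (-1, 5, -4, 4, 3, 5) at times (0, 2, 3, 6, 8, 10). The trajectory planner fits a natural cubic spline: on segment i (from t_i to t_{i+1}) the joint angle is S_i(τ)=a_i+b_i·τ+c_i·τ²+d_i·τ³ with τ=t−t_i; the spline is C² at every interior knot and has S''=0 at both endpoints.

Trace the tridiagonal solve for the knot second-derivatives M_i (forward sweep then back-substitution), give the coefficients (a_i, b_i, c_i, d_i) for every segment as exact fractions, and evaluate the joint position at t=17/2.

Δ: Δ0=3, Δ1=-9, Δ2=8/3, Δ3=-1/2, Δ4=1
row 1: diag=6, rhs=-72; c'=1/6, d'=-12
row 2: denom=8−1·1/6=47/6; d'=(70−1·-12)/(47/6)=492/47
row 3: denom=10−3·18/47=416/47; d'=(-19−3·492/47)/(416/47)=-2369/416
row 4: denom=8−2·47/208=785/104; d'=(9−2·-2369/416)/(785/104)=4241/1570
back: M4=4241/1570
back: M3=-2369/416−47/208·4241/1570=-9899/1570
back: M2=492/47−18/47·-9899/1570=10113/785
back: M1=-12−1/6·10113/785=-22211/1570
M: M0=0, M1=-22211/1570, M2=10113/785, M3=-9899/1570, M4=4241/1570, M5=0
seg 0: a=-1, c=M0/2=0, d=(M1−M0)/(6·2)=-22211/18840, b=Δ0−h0·(2M0+M1)/6=36341/4710
seg 1: a=5, c=M1/2=-22211/3140, d=(M2−M1)/(6·1)=42437/9420, b=Δ1−h1·(2M1+M2)/6=-15146/2355
seg 2: a=-4, c=M2/2=10113/1570, d=(M3−M2)/(6·3)=-6025/5652, b=Δ2−h2·(2M2+M3)/6=-66539/9420
seg 3: a=4, c=M3/2=-9899/3140, d=(M4−M3)/(6·2)=707/942, b=Δ3−h3·(2M3+M4)/6=6601/2355
seg 4: a=3, c=M4/2=4241/3140, d=(M5−M4)/(6·2)=-4241/18840, b=Δ4−h4·(2M4+M5)/6=-1886/2355
t_q=17/2 → seg 4, τ=1/2; S=3+-1886/2355·τ+4241/3140·τ²+-4241/18840·τ³=146153/50240

  seg 0: a=-1 b=36341/4710 c=0 d=-22211/18840
  seg 1: a=5 b=-15146/2355 c=-22211/3140 d=42437/9420
  seg 2: a=-4 b=-66539/9420 c=10113/1570 d=-6025/5652
  seg 3: a=4 b=6601/2355 c=-9899/3140 d=707/942
  seg 4: a=3 b=-1886/2355 c=4241/3140 d=-4241/18840
S(17/2) = 146153/50240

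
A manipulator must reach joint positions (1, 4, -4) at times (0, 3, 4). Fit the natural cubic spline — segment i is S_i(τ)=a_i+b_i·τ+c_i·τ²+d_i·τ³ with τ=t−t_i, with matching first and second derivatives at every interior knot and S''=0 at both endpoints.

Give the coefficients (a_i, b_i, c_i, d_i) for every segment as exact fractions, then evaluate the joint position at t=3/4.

Δ: Δ0=1, Δ1=-8
row 1: diag=8, rhs=-54; c'=1/8, d'=-27/4
back: M1=-27/4
M: M0=0, M1=-27/4, M2=0
seg 0: a=1, c=M0/2=0, d=(M1−M0)/(6·3)=-3/8, b=Δ0−h0·(2M0+M1)/6=35/8
seg 1: a=4, c=M1/2=-27/8, d=(M2−M1)/(6·1)=9/8, b=Δ1−h1·(2M1+M2)/6=-23/4
t_q=3/4 → seg 0, τ=3/4; S=1+35/8·τ+0·τ²+-3/8·τ³=2111/512

  seg 0: a=1 b=35/8 c=0 d=-3/8
  seg 1: a=4 b=-23/4 c=-27/8 d=9/8
S(3/4) = 2111/512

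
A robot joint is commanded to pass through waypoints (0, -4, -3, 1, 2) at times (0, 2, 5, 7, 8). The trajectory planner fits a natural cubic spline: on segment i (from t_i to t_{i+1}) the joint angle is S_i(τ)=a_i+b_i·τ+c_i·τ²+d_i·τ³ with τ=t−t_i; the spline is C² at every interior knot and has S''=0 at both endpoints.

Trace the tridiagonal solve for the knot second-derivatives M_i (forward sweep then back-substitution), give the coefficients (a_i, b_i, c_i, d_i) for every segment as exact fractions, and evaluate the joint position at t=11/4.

Δ: Δ0=-2, Δ1=1/3, Δ2=2, Δ3=1
row 1: diag=10, rhs=14; c'=3/10, d'=7/5
row 2: denom=10−3·3/10=91/10; d'=(10−3·7/5)/(91/10)=58/91
row 3: denom=6−2·20/91=506/91; d'=(-6−2·58/91)/(506/91)=-331/253
back: M3=-331/253
back: M2=58/91−20/91·-331/253=234/253
back: M1=7/5−3/10·234/253=284/253
M: M0=0, M1=284/253, M2=234/253, M3=-331/253, M4=0
seg 0: a=0, c=M0/2=0, d=(M1−M0)/(6·2)=71/759, b=Δ0−h0·(2M0+M1)/6=-1802/759
seg 1: a=-4, c=M1/2=142/253, d=(M2−M1)/(6·3)=-25/2277, b=Δ1−h1·(2M1+M2)/6=-950/759
seg 2: a=-3, c=M2/2=117/253, d=(M3−M2)/(6·2)=-565/3036, b=Δ2−h2·(2M2+M3)/6=1381/759
seg 3: a=1, c=M3/2=-331/506, d=(M4−M3)/(6·1)=331/1518, b=Δ3−h3·(2M3+M4)/6=1090/759
t_q=11/4 → seg 1, τ=3/4; S=-4+-950/759·τ+142/253·τ²+-25/2277·τ³=-74931/16192

  seg 0: a=0 b=-1802/759 c=0 d=71/759
  seg 1: a=-4 b=-950/759 c=142/253 d=-25/2277
  seg 2: a=-3 b=1381/759 c=117/253 d=-565/3036
  seg 3: a=1 b=1090/759 c=-331/506 d=331/1518
S(11/4) = -74931/16192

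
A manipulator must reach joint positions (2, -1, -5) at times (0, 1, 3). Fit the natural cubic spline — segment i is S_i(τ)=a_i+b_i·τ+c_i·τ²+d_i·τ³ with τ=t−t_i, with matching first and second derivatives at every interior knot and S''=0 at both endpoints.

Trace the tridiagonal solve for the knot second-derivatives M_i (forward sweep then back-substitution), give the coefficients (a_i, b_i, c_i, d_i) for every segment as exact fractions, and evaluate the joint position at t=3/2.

Δ: Δ0=-3, Δ1=-2
row 1: diag=6, rhs=6; c'=1/3, d'=1
back: M1=1
M: M0=0, M1=1, M2=0
seg 0: a=2, c=M0/2=0, d=(M1−M0)/(6·1)=1/6, b=Δ0−h0·(2M0+M1)/6=-19/6
seg 1: a=-1, c=M1/2=1/2, d=(M2−M1)/(6·2)=-1/12, b=Δ1−h1·(2M1+M2)/6=-8/3
t_q=3/2 → seg 1, τ=1/2; S=-1+-8/3·τ+1/2·τ²+-1/12·τ³=-71/32

  seg 0: a=2 b=-19/6 c=0 d=1/6
  seg 1: a=-1 b=-8/3 c=1/2 d=-1/12
S(3/2) = -71/32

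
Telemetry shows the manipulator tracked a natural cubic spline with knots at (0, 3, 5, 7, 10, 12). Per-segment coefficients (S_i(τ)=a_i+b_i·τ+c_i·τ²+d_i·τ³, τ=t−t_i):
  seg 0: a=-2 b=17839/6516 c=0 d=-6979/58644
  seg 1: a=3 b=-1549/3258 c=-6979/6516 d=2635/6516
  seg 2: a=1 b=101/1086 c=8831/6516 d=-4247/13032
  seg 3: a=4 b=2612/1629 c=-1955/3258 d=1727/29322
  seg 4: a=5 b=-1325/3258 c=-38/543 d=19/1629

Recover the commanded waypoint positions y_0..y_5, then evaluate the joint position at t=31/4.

y_0 = S_0(0) = a_0 = -2
y_1 = S_1(0) = a_1 = 3
y_2 = S_2(0) = a_2 = 1
y_3 = S_3(0) = a_3 = 4
y_4 = S_4(0) = a_4 = 5
y_5 = S_4(2) = 4
t_q=31/4 is in segment 3 (τ=3/4); S_3(τ)=113289/23168

y_0=-2 y_1=3 y_2=1 y_3=4 y_4=5 y_5=4
S(31/4) = 113289/23168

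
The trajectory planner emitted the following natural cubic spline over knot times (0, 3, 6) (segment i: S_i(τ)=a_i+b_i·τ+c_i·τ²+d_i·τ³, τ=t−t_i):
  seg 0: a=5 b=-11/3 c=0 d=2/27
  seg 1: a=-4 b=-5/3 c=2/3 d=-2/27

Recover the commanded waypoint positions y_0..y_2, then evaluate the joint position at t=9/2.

y_0 = S_0(0) = a_0 = 5
y_1 = S_1(0) = a_1 = -4
y_2 = S_1(3) = -5
t_q=9/2 is in segment 1 (τ=3/2); S_1(τ)=-21/4

y_0=5 y_1=-4 y_2=-5
S(9/2) = -21/4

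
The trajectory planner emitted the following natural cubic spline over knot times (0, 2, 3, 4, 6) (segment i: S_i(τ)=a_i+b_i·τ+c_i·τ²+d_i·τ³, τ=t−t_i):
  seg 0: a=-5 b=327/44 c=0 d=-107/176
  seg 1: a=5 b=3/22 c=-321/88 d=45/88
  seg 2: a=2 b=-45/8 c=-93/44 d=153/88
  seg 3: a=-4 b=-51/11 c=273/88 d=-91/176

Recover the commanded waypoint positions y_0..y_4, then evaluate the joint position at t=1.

y_0 = S_0(0) = a_0 = -5
y_1 = S_1(0) = a_1 = 5
y_2 = S_2(0) = a_2 = 2
y_3 = S_3(0) = a_3 = -4
y_4 = S_3(2) = -5
t_q=1 is in segment 0 (τ=1); S_0(τ)=321/176

y_0=-5 y_1=5 y_2=2 y_3=-4 y_4=-5
S(1) = 321/176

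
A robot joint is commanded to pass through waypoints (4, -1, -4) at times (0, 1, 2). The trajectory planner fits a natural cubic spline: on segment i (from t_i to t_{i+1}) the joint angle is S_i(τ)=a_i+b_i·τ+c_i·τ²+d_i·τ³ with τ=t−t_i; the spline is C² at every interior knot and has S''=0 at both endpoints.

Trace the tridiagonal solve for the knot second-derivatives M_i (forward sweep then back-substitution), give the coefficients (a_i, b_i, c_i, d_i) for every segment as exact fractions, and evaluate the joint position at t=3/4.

  seg 0: a=4 b=-11/2 c=0 d=1/2
  seg 1: a=-1 b=-4 c=3/2 d=-1/2
S(3/4) = 11/128

Δ: Δ0=-5, Δ1=-3
row 1: diag=4, rhs=12; c'=1/4, d'=3
back: M1=3
M: M0=0, M1=3, M2=0
seg 0: a=4, c=M0/2=0, d=(M1−M0)/(6·1)=1/2, b=Δ0−h0·(2M0+M1)/6=-11/2
seg 1: a=-1, c=M1/2=3/2, d=(M2−M1)/(6·1)=-1/2, b=Δ1−h1·(2M1+M2)/6=-4
t_q=3/4 → seg 0, τ=3/4; S=4+-11/2·τ+0·τ²+1/2·τ³=11/128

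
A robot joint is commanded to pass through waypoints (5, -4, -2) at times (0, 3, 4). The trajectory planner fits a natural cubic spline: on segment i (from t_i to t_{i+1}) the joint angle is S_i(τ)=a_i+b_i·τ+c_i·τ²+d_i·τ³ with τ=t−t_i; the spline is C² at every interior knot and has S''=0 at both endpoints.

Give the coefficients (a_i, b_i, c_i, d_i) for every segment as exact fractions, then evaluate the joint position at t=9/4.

  seg 0: a=5 b=-39/8 c=0 d=5/24
  seg 1: a=-4 b=3/4 c=15/8 d=-5/8
S(9/4) = -1841/512

Δ: Δ0=-3, Δ1=2
row 1: diag=8, rhs=30; c'=1/8, d'=15/4
back: M1=15/4
M: M0=0, M1=15/4, M2=0
seg 0: a=5, c=M0/2=0, d=(M1−M0)/(6·3)=5/24, b=Δ0−h0·(2M0+M1)/6=-39/8
seg 1: a=-4, c=M1/2=15/8, d=(M2−M1)/(6·1)=-5/8, b=Δ1−h1·(2M1+M2)/6=3/4
t_q=9/4 → seg 0, τ=9/4; S=5+-39/8·τ+0·τ²+5/24·τ³=-1841/512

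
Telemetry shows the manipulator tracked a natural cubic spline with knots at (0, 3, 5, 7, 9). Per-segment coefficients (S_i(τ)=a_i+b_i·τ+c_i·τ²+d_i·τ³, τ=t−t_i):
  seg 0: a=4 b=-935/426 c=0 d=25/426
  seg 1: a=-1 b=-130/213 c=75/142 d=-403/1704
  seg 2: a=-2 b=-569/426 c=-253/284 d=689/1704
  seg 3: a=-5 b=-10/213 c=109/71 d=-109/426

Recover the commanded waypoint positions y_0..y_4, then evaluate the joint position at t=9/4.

y_0=4 y_1=-1 y_2=-2 y_3=-5 y_4=-1
S(9/4) = -2453/9088

y_0 = S_0(0) = a_0 = 4
y_1 = S_1(0) = a_1 = -1
y_2 = S_2(0) = a_2 = -2
y_3 = S_3(0) = a_3 = -5
y_4 = S_3(2) = -1
t_q=9/4 is in segment 0 (τ=9/4); S_0(τ)=-2453/9088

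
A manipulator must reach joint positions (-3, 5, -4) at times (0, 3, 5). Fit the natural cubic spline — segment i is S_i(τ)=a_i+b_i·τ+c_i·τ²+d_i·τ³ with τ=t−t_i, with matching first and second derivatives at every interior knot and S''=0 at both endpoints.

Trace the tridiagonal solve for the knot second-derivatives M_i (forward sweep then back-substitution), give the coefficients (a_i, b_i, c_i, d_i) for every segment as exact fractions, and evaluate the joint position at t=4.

Δ: Δ0=8/3, Δ1=-9/2
row 1: diag=10, rhs=-43; c'=1/5, d'=-43/10
back: M1=-43/10
M: M0=0, M1=-43/10, M2=0
seg 0: a=-3, c=M0/2=0, d=(M1−M0)/(6·3)=-43/180, b=Δ0−h0·(2M0+M1)/6=289/60
seg 1: a=5, c=M1/2=-43/20, d=(M2−M1)/(6·2)=43/120, b=Δ1−h1·(2M1+M2)/6=-49/30
t_q=4 → seg 1, τ=1; S=5+-49/30·τ+-43/20·τ²+43/120·τ³=63/40

  seg 0: a=-3 b=289/60 c=0 d=-43/180
  seg 1: a=5 b=-49/30 c=-43/20 d=43/120
S(4) = 63/40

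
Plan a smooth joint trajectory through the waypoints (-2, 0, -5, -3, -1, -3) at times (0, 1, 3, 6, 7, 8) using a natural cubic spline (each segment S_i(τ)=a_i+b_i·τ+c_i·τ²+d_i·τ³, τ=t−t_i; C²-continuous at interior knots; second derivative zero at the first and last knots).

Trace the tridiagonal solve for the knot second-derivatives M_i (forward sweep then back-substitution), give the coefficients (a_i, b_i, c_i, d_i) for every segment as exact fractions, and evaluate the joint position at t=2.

Δ: Δ0=2, Δ1=-5/2, Δ2=2/3, Δ3=2, Δ4=-2
row 1: diag=6, rhs=-27; c'=1/3, d'=-9/2
row 2: denom=10−2·1/3=28/3; d'=(19−2·-9/2)/(28/3)=3
row 3: denom=8−3·9/28=197/28; d'=(8−3·3)/(197/28)=-28/197
row 4: denom=4−1·28/197=760/197; d'=(-24−1·-28/197)/(760/197)=-235/38
back: M4=-235/38
back: M3=-28/197−28/197·-235/38=14/19
back: M2=3−9/28·14/19=105/38
back: M1=-9/2−1/3·105/38=-103/19
M: M0=0, M1=-103/19, M2=105/38, M3=14/19, M4=-235/38, M5=0
seg 0: a=-2, c=M0/2=0, d=(M1−M0)/(6·1)=-103/114, b=Δ0−h0·(2M0+M1)/6=331/114
seg 1: a=0, c=M1/2=-103/38, d=(M2−M1)/(6·2)=311/456, b=Δ1−h1·(2M1+M2)/6=11/57
seg 2: a=-5, c=M2/2=105/76, d=(M3−M2)/(6·3)=-77/684, b=Δ2−h2·(2M2+M3)/6=-281/114
seg 3: a=-3, c=M3/2=7/19, d=(M4−M3)/(6·1)=-263/228, b=Δ3−h3·(2M3+M4)/6=635/228
seg 4: a=-1, c=M4/2=-235/76, d=(M5−M4)/(6·1)=235/228, b=Δ4−h4·(2M4+M5)/6=7/114
t_q=2 → seg 1, τ=1; S=0+11/57·τ+-103/38·τ²+311/456·τ³=-279/152

  seg 0: a=-2 b=331/114 c=0 d=-103/114
  seg 1: a=0 b=11/57 c=-103/38 d=311/456
  seg 2: a=-5 b=-281/114 c=105/76 d=-77/684
  seg 3: a=-3 b=635/228 c=7/19 d=-263/228
  seg 4: a=-1 b=7/114 c=-235/76 d=235/228
S(2) = -279/152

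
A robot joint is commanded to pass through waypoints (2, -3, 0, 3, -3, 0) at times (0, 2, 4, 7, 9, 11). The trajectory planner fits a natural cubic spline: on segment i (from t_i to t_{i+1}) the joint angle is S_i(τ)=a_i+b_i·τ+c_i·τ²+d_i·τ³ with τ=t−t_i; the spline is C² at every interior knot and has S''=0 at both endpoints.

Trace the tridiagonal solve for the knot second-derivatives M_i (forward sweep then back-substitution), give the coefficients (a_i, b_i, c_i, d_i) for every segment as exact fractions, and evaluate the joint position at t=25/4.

  seg 0: a=2 b=-4541/1300 c=0 d=1291/5200
  seg 1: a=-3 b=-167/325 c=3873/2600 d=-251/1040
  seg 2: a=0 b=3313/1300 c=27/650 d=-29/156
  seg 3: a=3 b=-722/325 c=-2121/1300 d=323/520
  seg 4: a=-3 b=-841/650 c=681/325 d=-227/650
S(25/4) = 318393/83200

Δ: Δ0=-5/2, Δ1=3/2, Δ2=1, Δ3=-3, Δ4=3/2
row 1: diag=8, rhs=24; c'=1/4, d'=3
row 2: denom=10−2·1/4=19/2; d'=(-3−2·3)/(19/2)=-18/19
row 3: denom=10−3·6/19=172/19; d'=(-24−3·-18/19)/(172/19)=-201/86
row 4: denom=8−2·19/86=325/43; d'=(27−2·-201/86)/(325/43)=1362/325
back: M4=1362/325
back: M3=-201/86−19/86·1362/325=-2121/650
back: M2=-18/19−6/19·-2121/650=27/325
back: M1=3−1/4·27/325=3873/1300
M: M0=0, M1=3873/1300, M2=27/325, M3=-2121/650, M4=1362/325, M5=0
seg 0: a=2, c=M0/2=0, d=(M1−M0)/(6·2)=1291/5200, b=Δ0−h0·(2M0+M1)/6=-4541/1300
seg 1: a=-3, c=M1/2=3873/2600, d=(M2−M1)/(6·2)=-251/1040, b=Δ1−h1·(2M1+M2)/6=-167/325
seg 2: a=0, c=M2/2=27/650, d=(M3−M2)/(6·3)=-29/156, b=Δ2−h2·(2M2+M3)/6=3313/1300
seg 3: a=3, c=M3/2=-2121/1300, d=(M4−M3)/(6·2)=323/520, b=Δ3−h3·(2M3+M4)/6=-722/325
seg 4: a=-3, c=M4/2=681/325, d=(M5−M4)/(6·2)=-227/650, b=Δ4−h4·(2M4+M5)/6=-841/650
t_q=25/4 → seg 2, τ=9/4; S=0+3313/1300·τ+27/650·τ²+-29/156·τ³=318393/83200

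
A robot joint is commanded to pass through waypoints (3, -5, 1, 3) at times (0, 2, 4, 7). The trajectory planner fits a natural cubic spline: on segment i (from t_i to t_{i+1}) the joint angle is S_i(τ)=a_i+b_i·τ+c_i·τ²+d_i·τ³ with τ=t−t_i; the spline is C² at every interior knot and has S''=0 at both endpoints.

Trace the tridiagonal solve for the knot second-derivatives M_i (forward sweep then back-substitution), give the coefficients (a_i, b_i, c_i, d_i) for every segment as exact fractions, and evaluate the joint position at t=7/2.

  seg 0: a=3 b=-340/57 c=0 d=28/57
  seg 1: a=-5 b=-4/57 c=56/19 d=-161/228
  seg 2: a=1 b=185/57 c=-49/38 d=49/342
S(7/2) = -521/608

Δ: Δ0=-4, Δ1=3, Δ2=2/3
row 1: diag=8, rhs=42; c'=1/4, d'=21/4
row 2: denom=10−2·1/4=19/2; d'=(-14−2·21/4)/(19/2)=-49/19
back: M2=-49/19
back: M1=21/4−1/4·-49/19=112/19
M: M0=0, M1=112/19, M2=-49/19, M3=0
seg 0: a=3, c=M0/2=0, d=(M1−M0)/(6·2)=28/57, b=Δ0−h0·(2M0+M1)/6=-340/57
seg 1: a=-5, c=M1/2=56/19, d=(M2−M1)/(6·2)=-161/228, b=Δ1−h1·(2M1+M2)/6=-4/57
seg 2: a=1, c=M2/2=-49/38, d=(M3−M2)/(6·3)=49/342, b=Δ2−h2·(2M2+M3)/6=185/57
t_q=7/2 → seg 1, τ=3/2; S=-5+-4/57·τ+56/19·τ²+-161/228·τ³=-521/608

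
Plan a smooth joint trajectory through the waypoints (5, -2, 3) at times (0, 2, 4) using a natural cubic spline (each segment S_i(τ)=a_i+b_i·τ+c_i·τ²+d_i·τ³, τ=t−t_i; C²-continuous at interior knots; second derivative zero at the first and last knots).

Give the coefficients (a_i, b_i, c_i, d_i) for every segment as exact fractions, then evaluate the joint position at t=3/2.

Δ: Δ0=-7/2, Δ1=5/2
row 1: diag=8, rhs=36; c'=1/4, d'=9/2
back: M1=9/2
M: M0=0, M1=9/2, M2=0
seg 0: a=5, c=M0/2=0, d=(M1−M0)/(6·2)=3/8, b=Δ0−h0·(2M0+M1)/6=-5
seg 1: a=-2, c=M1/2=9/4, d=(M2−M1)/(6·2)=-3/8, b=Δ1−h1·(2M1+M2)/6=-1/2
t_q=3/2 → seg 0, τ=3/2; S=5+-5·τ+0·τ²+3/8·τ³=-79/64

  seg 0: a=5 b=-5 c=0 d=3/8
  seg 1: a=-2 b=-1/2 c=9/4 d=-3/8
S(3/2) = -79/64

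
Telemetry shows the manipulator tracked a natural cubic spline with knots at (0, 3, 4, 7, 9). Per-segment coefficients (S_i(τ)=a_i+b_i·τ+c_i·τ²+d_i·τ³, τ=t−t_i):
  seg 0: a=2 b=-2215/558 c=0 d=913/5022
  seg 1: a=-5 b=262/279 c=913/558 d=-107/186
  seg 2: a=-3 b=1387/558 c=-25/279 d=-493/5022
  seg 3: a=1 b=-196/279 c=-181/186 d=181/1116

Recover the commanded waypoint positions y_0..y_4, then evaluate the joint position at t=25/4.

y_0=2 y_1=-5 y_2=-3 y_3=1 y_4=-3
S(25/4) = 4051/3968

y_0 = S_0(0) = a_0 = 2
y_1 = S_1(0) = a_1 = -5
y_2 = S_2(0) = a_2 = -3
y_3 = S_3(0) = a_3 = 1
y_4 = S_3(2) = -3
t_q=25/4 is in segment 2 (τ=9/4); S_2(τ)=4051/3968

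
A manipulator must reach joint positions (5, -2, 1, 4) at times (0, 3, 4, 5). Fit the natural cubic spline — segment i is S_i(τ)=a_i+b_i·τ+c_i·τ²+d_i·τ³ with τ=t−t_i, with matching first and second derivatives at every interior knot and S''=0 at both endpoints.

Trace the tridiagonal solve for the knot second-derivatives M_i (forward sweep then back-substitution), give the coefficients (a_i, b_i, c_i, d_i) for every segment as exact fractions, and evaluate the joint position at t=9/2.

  seg 0: a=5 b=-409/93 c=0 d=64/279
  seg 1: a=-2 b=167/93 c=64/31 d=-80/93
  seg 2: a=1 b=311/93 c=-16/31 d=16/93
S(9/2) = 159/62

Δ: Δ0=-7/3, Δ1=3, Δ2=3
row 1: diag=8, rhs=32; c'=1/8, d'=4
row 2: denom=4−1·1/8=31/8; d'=(0−1·4)/(31/8)=-32/31
back: M2=-32/31
back: M1=4−1/8·-32/31=128/31
M: M0=0, M1=128/31, M2=-32/31, M3=0
seg 0: a=5, c=M0/2=0, d=(M1−M0)/(6·3)=64/279, b=Δ0−h0·(2M0+M1)/6=-409/93
seg 1: a=-2, c=M1/2=64/31, d=(M2−M1)/(6·1)=-80/93, b=Δ1−h1·(2M1+M2)/6=167/93
seg 2: a=1, c=M2/2=-16/31, d=(M3−M2)/(6·1)=16/93, b=Δ2−h2·(2M2+M3)/6=311/93
t_q=9/2 → seg 2, τ=1/2; S=1+311/93·τ+-16/31·τ²+16/93·τ³=159/62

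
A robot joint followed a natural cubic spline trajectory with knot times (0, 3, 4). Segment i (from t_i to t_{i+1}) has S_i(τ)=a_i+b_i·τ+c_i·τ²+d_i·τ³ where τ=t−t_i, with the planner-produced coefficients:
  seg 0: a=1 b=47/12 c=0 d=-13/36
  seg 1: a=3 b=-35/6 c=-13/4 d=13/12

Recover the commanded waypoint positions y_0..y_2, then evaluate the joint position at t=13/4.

y_0=1 y_1=3 y_2=-5
S(13/4) = 347/256

y_0 = S_0(0) = a_0 = 1
y_1 = S_1(0) = a_1 = 3
y_2 = S_1(1) = -5
t_q=13/4 is in segment 1 (τ=1/4); S_1(τ)=347/256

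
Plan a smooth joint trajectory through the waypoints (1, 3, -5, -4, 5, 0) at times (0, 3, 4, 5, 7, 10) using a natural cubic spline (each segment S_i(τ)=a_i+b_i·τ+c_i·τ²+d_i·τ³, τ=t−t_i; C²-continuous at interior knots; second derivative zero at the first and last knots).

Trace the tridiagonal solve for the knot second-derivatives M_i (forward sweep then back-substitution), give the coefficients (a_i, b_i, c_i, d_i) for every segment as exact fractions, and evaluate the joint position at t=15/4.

  seg 0: a=1 b=4019/828 c=0 d=-3467/7452
  seg 1: a=3 b=-3191/414 c=-3467/828 d=1075/276
  seg 2: a=-5 b=-3641/828 c=1552/207 d=-1739/828
  seg 3: a=-4 b=593/138 c=991/828 d=-907/1656
  seg 4: a=5 b=520/207 c=-865/414 d=865/3726
S(15/4) = -61699/17664

Δ: Δ0=2/3, Δ1=-8, Δ2=1, Δ3=9/2, Δ4=-5/3
row 1: diag=8, rhs=-52; c'=1/8, d'=-13/2
row 2: denom=4−1·1/8=31/8; d'=(54−1·-13/2)/(31/8)=484/31
row 3: denom=6−1·8/31=178/31; d'=(21−1·484/31)/(178/31)=167/178
row 4: denom=10−2·31/89=828/89; d'=(-37−2·167/178)/(828/89)=-865/207
back: M4=-865/207
back: M3=167/178−31/89·-865/207=991/414
back: M2=484/31−8/31·991/414=3104/207
back: M1=-13/2−1/8·3104/207=-3467/414
M: M0=0, M1=-3467/414, M2=3104/207, M3=991/414, M4=-865/207, M5=0
seg 0: a=1, c=M0/2=0, d=(M1−M0)/(6·3)=-3467/7452, b=Δ0−h0·(2M0+M1)/6=4019/828
seg 1: a=3, c=M1/2=-3467/828, d=(M2−M1)/(6·1)=1075/276, b=Δ1−h1·(2M1+M2)/6=-3191/414
seg 2: a=-5, c=M2/2=1552/207, d=(M3−M2)/(6·1)=-1739/828, b=Δ2−h2·(2M2+M3)/6=-3641/828
seg 3: a=-4, c=M3/2=991/828, d=(M4−M3)/(6·2)=-907/1656, b=Δ3−h3·(2M3+M4)/6=593/138
seg 4: a=5, c=M4/2=-865/414, d=(M5−M4)/(6·3)=865/3726, b=Δ4−h4·(2M4+M5)/6=520/207
t_q=15/4 → seg 1, τ=3/4; S=3+-3191/414·τ+-3467/828·τ²+1075/276·τ³=-61699/17664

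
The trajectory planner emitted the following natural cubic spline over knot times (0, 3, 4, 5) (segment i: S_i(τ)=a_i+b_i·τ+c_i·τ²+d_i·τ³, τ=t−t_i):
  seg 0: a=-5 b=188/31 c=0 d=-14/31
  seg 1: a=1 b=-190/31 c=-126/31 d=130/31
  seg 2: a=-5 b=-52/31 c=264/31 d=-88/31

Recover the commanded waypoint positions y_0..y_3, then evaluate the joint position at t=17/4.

y_0=-5 y_1=1 y_2=-5 y_3=-1
S(17/4) = -1223/248

y_0 = S_0(0) = a_0 = -5
y_1 = S_1(0) = a_1 = 1
y_2 = S_2(0) = a_2 = -5
y_3 = S_2(1) = -1
t_q=17/4 is in segment 2 (τ=1/4); S_2(τ)=-1223/248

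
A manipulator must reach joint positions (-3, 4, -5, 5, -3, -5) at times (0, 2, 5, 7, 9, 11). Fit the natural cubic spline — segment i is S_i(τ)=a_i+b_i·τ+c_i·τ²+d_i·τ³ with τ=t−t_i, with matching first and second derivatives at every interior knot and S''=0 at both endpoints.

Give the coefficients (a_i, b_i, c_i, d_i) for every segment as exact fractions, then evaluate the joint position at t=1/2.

Δ: Δ0=7/2, Δ1=-3, Δ2=5, Δ3=-4, Δ4=-1
row 1: diag=10, rhs=-39; c'=3/10, d'=-39/10
row 2: denom=10−3·3/10=91/10; d'=(48−3·-39/10)/(91/10)=597/91
row 3: denom=8−2·20/91=688/91; d'=(-54−2·597/91)/(688/91)=-1527/172
row 4: denom=8−2·91/344=1285/172; d'=(18−2·-1527/172)/(1285/172)=1230/257
back: M4=1230/257
back: M3=-1527/172−91/344·1230/257=-2607/257
back: M2=597/91−20/91·-2607/257=2259/257
back: M1=-39/10−3/10·2259/257=-1680/257
M: M0=0, M1=-1680/257, M2=2259/257, M3=-2607/257, M4=1230/257, M5=0
seg 0: a=-3, c=M0/2=0, d=(M1−M0)/(6·2)=-140/257, b=Δ0−h0·(2M0+M1)/6=2919/514
seg 1: a=4, c=M1/2=-840/257, d=(M2−M1)/(6·3)=1313/1542, b=Δ1−h1·(2M1+M2)/6=-441/514
seg 2: a=-5, c=M2/2=2259/514, d=(M3−M2)/(6·2)=-811/514, b=Δ2−h2·(2M2+M3)/6=648/257
seg 3: a=5, c=M3/2=-2607/514, d=(M4−M3)/(6·2)=1279/1028, b=Δ3−h3·(2M3+M4)/6=300/257
seg 4: a=-3, c=M4/2=615/257, d=(M5−M4)/(6·2)=-205/514, b=Δ4−h4·(2M4+M5)/6=-1077/257
t_q=1/2 → seg 0, τ=1/2; S=-3+2919/514·τ+0·τ²+-140/257·τ³=-235/1028

  seg 0: a=-3 b=2919/514 c=0 d=-140/257
  seg 1: a=4 b=-441/514 c=-840/257 d=1313/1542
  seg 2: a=-5 b=648/257 c=2259/514 d=-811/514
  seg 3: a=5 b=300/257 c=-2607/514 d=1279/1028
  seg 4: a=-3 b=-1077/257 c=615/257 d=-205/514
S(1/2) = -235/1028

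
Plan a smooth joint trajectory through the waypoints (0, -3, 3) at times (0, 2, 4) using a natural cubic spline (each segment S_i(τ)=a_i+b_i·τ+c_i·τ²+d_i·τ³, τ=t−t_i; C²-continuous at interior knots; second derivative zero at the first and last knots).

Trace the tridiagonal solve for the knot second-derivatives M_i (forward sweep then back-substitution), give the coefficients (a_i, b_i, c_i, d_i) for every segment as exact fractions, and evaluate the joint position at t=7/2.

Δ: Δ0=-3/2, Δ1=3
row 1: diag=8, rhs=27; c'=1/4, d'=27/8
back: M1=27/8
M: M0=0, M1=27/8, M2=0
seg 0: a=0, c=M0/2=0, d=(M1−M0)/(6·2)=9/32, b=Δ0−h0·(2M0+M1)/6=-21/8
seg 1: a=-3, c=M1/2=27/16, d=(M2−M1)/(6·2)=-9/32, b=Δ1−h1·(2M1+M2)/6=3/4
t_q=7/2 → seg 1, τ=3/2; S=-3+3/4·τ+27/16·τ²+-9/32·τ³=249/256

  seg 0: a=0 b=-21/8 c=0 d=9/32
  seg 1: a=-3 b=3/4 c=27/16 d=-9/32
S(7/2) = 249/256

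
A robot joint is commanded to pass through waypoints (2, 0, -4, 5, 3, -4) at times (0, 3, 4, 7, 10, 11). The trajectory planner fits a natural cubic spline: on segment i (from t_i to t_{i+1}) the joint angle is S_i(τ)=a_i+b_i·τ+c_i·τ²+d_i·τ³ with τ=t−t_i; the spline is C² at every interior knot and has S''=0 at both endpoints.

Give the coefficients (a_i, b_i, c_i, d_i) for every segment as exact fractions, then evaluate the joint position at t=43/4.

  seg 0: a=2 b=326/327 c=0 d=-544/2943
  seg 1: a=0 b=-1306/327 c=-544/327 d=542/327
  seg 2: a=-4 b=-256/109 c=1082/327 d=-499/981
  seg 3: a=5 b=411/109 c=-415/327 d=-206/2943
  seg 4: a=3 b=-625/109 c=-207/109 d=69/109
S(43/4) = -14661/6976

Δ: Δ0=-2/3, Δ1=-4, Δ2=3, Δ3=-2/3, Δ4=-7
row 1: diag=8, rhs=-20; c'=1/8, d'=-5/2
row 2: denom=8−1·1/8=63/8; d'=(42−1·-5/2)/(63/8)=356/63
row 3: denom=12−3·8/21=76/7; d'=(-22−3·356/63)/(76/7)=-409/114
row 4: denom=8−3·21/76=545/76; d'=(-38−3·-409/114)/(545/76)=-414/109
back: M4=-414/109
back: M3=-409/114−21/76·-414/109=-830/327
back: M2=356/63−8/21·-830/327=2164/327
back: M1=-5/2−1/8·2164/327=-1088/327
M: M0=0, M1=-1088/327, M2=2164/327, M3=-830/327, M4=-414/109, M5=0
seg 0: a=2, c=M0/2=0, d=(M1−M0)/(6·3)=-544/2943, b=Δ0−h0·(2M0+M1)/6=326/327
seg 1: a=0, c=M1/2=-544/327, d=(M2−M1)/(6·1)=542/327, b=Δ1−h1·(2M1+M2)/6=-1306/327
seg 2: a=-4, c=M2/2=1082/327, d=(M3−M2)/(6·3)=-499/981, b=Δ2−h2·(2M2+M3)/6=-256/109
seg 3: a=5, c=M3/2=-415/327, d=(M4−M3)/(6·3)=-206/2943, b=Δ3−h3·(2M3+M4)/6=411/109
seg 4: a=3, c=M4/2=-207/109, d=(M5−M4)/(6·1)=69/109, b=Δ4−h4·(2M4+M5)/6=-625/109
t_q=43/4 → seg 4, τ=3/4; S=3+-625/109·τ+-207/109·τ²+69/109·τ³=-14661/6976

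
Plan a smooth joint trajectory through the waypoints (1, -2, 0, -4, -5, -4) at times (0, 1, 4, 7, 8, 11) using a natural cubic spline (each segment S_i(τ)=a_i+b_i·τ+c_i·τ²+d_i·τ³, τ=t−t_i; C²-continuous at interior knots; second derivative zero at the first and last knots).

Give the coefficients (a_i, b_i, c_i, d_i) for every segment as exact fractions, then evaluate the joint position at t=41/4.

  seg 0: a=1 b=-1957/545 c=0 d=322/545
  seg 1: a=-2 b=-991/545 c=966/545 d=-4631/14715
  seg 2: a=0 b=174/545 c=-1733/1635 d=2497/14715
  seg 3: a=-4 b=-159/109 c=764/1635 d=-14/1635
  seg 4: a=-5 b=-899/1635 c=722/1635 d=-722/14715
S(41/4) = -15907/3488

Δ: Δ0=-3, Δ1=2/3, Δ2=-4/3, Δ3=-1, Δ4=1/3
row 1: diag=8, rhs=22; c'=3/8, d'=11/4
row 2: denom=12−3·3/8=87/8; d'=(-12−3·11/4)/(87/8)=-54/29
row 3: denom=8−3·8/29=208/29; d'=(2−3·-54/29)/(208/29)=55/52
row 4: denom=8−1·29/208=1635/208; d'=(8−1·55/52)/(1635/208)=1444/1635
back: M4=1444/1635
back: M3=55/52−29/208·1444/1635=1528/1635
back: M2=-54/29−8/29·1528/1635=-3466/1635
back: M1=11/4−3/8·-3466/1635=1932/545
M: M0=0, M1=1932/545, M2=-3466/1635, M3=1528/1635, M4=1444/1635, M5=0
seg 0: a=1, c=M0/2=0, d=(M1−M0)/(6·1)=322/545, b=Δ0−h0·(2M0+M1)/6=-1957/545
seg 1: a=-2, c=M1/2=966/545, d=(M2−M1)/(6·3)=-4631/14715, b=Δ1−h1·(2M1+M2)/6=-991/545
seg 2: a=0, c=M2/2=-1733/1635, d=(M3−M2)/(6·3)=2497/14715, b=Δ2−h2·(2M2+M3)/6=174/545
seg 3: a=-4, c=M3/2=764/1635, d=(M4−M3)/(6·1)=-14/1635, b=Δ3−h3·(2M3+M4)/6=-159/109
seg 4: a=-5, c=M4/2=722/1635, d=(M5−M4)/(6·3)=-722/14715, b=Δ4−h4·(2M4+M5)/6=-899/1635
t_q=41/4 → seg 4, τ=9/4; S=-5+-899/1635·τ+722/1635·τ²+-722/14715·τ³=-15907/3488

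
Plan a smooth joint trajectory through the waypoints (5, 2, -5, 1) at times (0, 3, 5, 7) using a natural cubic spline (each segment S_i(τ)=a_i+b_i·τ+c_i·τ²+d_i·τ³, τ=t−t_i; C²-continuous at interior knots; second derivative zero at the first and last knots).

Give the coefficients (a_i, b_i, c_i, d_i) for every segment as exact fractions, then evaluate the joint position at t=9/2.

Δ: Δ0=-1, Δ1=-7/2, Δ2=3
row 1: diag=10, rhs=-15; c'=1/5, d'=-3/2
row 2: denom=8−2·1/5=38/5; d'=(39−2·-3/2)/(38/5)=105/19
back: M2=105/19
back: M1=-3/2−1/5·105/19=-99/38
M: M0=0, M1=-99/38, M2=105/19, M3=0
seg 0: a=5, c=M0/2=0, d=(M1−M0)/(6·3)=-11/76, b=Δ0−h0·(2M0+M1)/6=23/76
seg 1: a=2, c=M1/2=-99/76, d=(M2−M1)/(6·2)=103/152, b=Δ1−h1·(2M1+M2)/6=-137/38
seg 2: a=-5, c=M2/2=105/38, d=(M3−M2)/(6·2)=-35/76, b=Δ2−h2·(2M2+M3)/6=-13/19
t_q=9/2 → seg 1, τ=3/2; S=2+-137/38·τ+-99/76·τ²+103/152·τ³=-4927/1216

  seg 0: a=5 b=23/76 c=0 d=-11/76
  seg 1: a=2 b=-137/38 c=-99/76 d=103/152
  seg 2: a=-5 b=-13/19 c=105/38 d=-35/76
S(9/2) = -4927/1216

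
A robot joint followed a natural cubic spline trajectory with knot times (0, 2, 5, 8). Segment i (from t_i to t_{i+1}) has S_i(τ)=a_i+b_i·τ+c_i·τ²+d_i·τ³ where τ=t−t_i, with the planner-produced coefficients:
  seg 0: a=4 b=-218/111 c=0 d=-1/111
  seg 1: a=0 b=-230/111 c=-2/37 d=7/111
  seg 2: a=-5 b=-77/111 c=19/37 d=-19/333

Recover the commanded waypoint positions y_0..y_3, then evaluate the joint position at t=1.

y_0 = S_0(0) = a_0 = 4
y_1 = S_1(0) = a_1 = 0
y_2 = S_2(0) = a_2 = -5
y_3 = S_2(3) = -4
t_q=1 is in segment 0 (τ=1); S_0(τ)=75/37

y_0=4 y_1=0 y_2=-5 y_3=-4
S(1) = 75/37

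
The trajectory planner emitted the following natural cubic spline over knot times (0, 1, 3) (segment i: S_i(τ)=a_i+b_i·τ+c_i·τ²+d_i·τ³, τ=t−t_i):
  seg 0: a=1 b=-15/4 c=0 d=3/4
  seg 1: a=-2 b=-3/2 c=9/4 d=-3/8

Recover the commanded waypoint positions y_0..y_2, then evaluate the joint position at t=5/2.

y_0 = S_0(0) = a_0 = 1
y_1 = S_1(0) = a_1 = -2
y_2 = S_1(2) = 1
t_q=5/2 is in segment 1 (τ=3/2); S_1(τ)=-29/64

y_0=1 y_1=-2 y_2=1
S(5/2) = -29/64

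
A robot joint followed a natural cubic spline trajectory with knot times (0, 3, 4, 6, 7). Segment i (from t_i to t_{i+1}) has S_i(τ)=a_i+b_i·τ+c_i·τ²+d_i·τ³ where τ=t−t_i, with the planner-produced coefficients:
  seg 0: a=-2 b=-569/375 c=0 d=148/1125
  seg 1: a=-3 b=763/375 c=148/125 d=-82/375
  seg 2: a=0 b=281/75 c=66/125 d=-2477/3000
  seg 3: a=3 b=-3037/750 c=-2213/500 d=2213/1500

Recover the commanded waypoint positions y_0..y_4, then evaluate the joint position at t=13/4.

y_0 = S_0(0) = a_0 = -2
y_1 = S_1(0) = a_1 = -3
y_2 = S_2(0) = a_2 = 0
y_3 = S_3(0) = a_3 = 3
y_4 = S_3(1) = -4
t_q=13/4 is in segment 1 (τ=1/4); S_1(τ)=-9683/4000

y_0=-2 y_1=-3 y_2=0 y_3=3 y_4=-4
S(13/4) = -9683/4000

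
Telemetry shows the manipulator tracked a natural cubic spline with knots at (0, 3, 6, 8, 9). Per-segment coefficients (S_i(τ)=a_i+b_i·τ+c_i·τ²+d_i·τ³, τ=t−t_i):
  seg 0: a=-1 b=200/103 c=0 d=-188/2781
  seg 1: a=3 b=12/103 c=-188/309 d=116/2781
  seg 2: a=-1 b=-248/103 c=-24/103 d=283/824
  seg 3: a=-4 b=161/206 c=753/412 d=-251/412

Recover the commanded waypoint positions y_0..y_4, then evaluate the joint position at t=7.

y_0 = S_0(0) = a_0 = -1
y_1 = S_1(0) = a_1 = 3
y_2 = S_2(0) = a_2 = -1
y_3 = S_3(0) = a_3 = -4
y_4 = S_3(1) = -2
t_q=7 is in segment 2 (τ=1); S_2(τ)=-2717/824

y_0=-1 y_1=3 y_2=-1 y_3=-4 y_4=-2
S(7) = -2717/824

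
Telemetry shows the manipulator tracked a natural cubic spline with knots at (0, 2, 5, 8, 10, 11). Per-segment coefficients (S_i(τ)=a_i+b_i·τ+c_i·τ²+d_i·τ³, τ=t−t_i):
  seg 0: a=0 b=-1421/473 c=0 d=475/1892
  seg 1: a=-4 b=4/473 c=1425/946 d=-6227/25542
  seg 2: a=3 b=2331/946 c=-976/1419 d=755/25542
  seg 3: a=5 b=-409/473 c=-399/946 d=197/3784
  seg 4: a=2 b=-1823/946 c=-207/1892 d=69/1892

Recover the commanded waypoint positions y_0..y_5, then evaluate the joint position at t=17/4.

y_0=0 y_1=-4 y_2=3 y_3=5 y_4=2 y_5=0
S(17/4) = 4777/5504

y_0 = S_0(0) = a_0 = 0
y_1 = S_1(0) = a_1 = -4
y_2 = S_2(0) = a_2 = 3
y_3 = S_3(0) = a_3 = 5
y_4 = S_4(0) = a_4 = 2
y_5 = S_4(1) = 0
t_q=17/4 is in segment 1 (τ=9/4); S_1(τ)=4777/5504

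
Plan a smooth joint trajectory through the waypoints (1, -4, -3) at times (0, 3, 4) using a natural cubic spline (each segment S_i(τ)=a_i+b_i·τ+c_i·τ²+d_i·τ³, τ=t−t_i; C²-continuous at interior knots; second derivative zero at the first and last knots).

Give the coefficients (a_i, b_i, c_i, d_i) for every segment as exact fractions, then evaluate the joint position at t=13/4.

Δ: Δ0=-5/3, Δ1=1
row 1: diag=8, rhs=16; c'=1/8, d'=2
back: M1=2
M: M0=0, M1=2, M2=0
seg 0: a=1, c=M0/2=0, d=(M1−M0)/(6·3)=1/9, b=Δ0−h0·(2M0+M1)/6=-8/3
seg 1: a=-4, c=M1/2=1, d=(M2−M1)/(6·1)=-1/3, b=Δ1−h1·(2M1+M2)/6=1/3
t_q=13/4 → seg 1, τ=1/4; S=-4+1/3·τ+1·τ²+-1/3·τ³=-247/64

  seg 0: a=1 b=-8/3 c=0 d=1/9
  seg 1: a=-4 b=1/3 c=1 d=-1/3
S(13/4) = -247/64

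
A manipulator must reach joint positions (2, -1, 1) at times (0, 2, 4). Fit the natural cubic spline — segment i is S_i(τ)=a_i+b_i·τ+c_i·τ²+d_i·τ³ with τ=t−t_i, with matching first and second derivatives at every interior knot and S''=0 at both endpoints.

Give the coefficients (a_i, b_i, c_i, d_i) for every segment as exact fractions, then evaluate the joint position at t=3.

  seg 0: a=2 b=-17/8 c=0 d=5/32
  seg 1: a=-1 b=-1/4 c=15/16 d=-5/32
S(3) = -15/32

Δ: Δ0=-3/2, Δ1=1
row 1: diag=8, rhs=15; c'=1/4, d'=15/8
back: M1=15/8
M: M0=0, M1=15/8, M2=0
seg 0: a=2, c=M0/2=0, d=(M1−M0)/(6·2)=5/32, b=Δ0−h0·(2M0+M1)/6=-17/8
seg 1: a=-1, c=M1/2=15/16, d=(M2−M1)/(6·2)=-5/32, b=Δ1−h1·(2M1+M2)/6=-1/4
t_q=3 → seg 1, τ=1; S=-1+-1/4·τ+15/16·τ²+-5/32·τ³=-15/32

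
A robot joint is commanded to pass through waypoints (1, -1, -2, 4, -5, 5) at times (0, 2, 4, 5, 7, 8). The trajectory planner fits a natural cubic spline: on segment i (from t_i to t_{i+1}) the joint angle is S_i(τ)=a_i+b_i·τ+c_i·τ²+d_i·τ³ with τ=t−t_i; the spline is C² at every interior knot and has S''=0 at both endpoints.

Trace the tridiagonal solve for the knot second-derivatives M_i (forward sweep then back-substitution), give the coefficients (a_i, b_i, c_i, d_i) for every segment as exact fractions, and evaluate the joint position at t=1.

Δ: Δ0=-1, Δ1=-1/2, Δ2=6, Δ3=-9/2, Δ4=10
row 1: diag=8, rhs=3; c'=1/4, d'=3/8
row 2: denom=6−2·1/4=11/2; d'=(39−2·3/8)/(11/2)=153/22
row 3: denom=6−1·2/11=64/11; d'=(-63−1·153/22)/(64/11)=-1539/128
row 4: denom=6−2·11/32=85/16; d'=(87−2·-1539/128)/(85/16)=7107/340
back: M4=7107/340
back: M3=-1539/128−11/32·7107/340=-6531/340
back: M2=153/22−2/11·-6531/340=888/85
back: M1=3/8−1/4·888/85=-1521/680
M: M0=0, M1=-1521/680, M2=888/85, M3=-6531/340, M4=7107/340, M5=0
seg 0: a=1, c=M0/2=0, d=(M1−M0)/(6·2)=-507/2720, b=Δ0−h0·(2M0+M1)/6=-173/680
seg 1: a=-1, c=M1/2=-1521/1360, d=(M2−M1)/(6·2)=575/544, b=Δ1−h1·(2M1+M2)/6=-847/340
seg 2: a=-2, c=M2/2=444/85, d=(M3−M2)/(6·1)=-3361/680, b=Δ2−h2·(2M2+M3)/6=3889/680
seg 3: a=4, c=M3/2=-6531/680, d=(M4−M3)/(6·2)=2273/680, b=Δ3−h3·(2M3+M4)/6=91/68
seg 4: a=-5, c=M4/2=7107/680, d=(M5−M4)/(6·1)=-2369/680, b=Δ4−h4·(2M4+M5)/6=1031/340
t_q=1 → seg 0, τ=1; S=1+-173/680·τ+0·τ²+-507/2720·τ³=1521/2720

  seg 0: a=1 b=-173/680 c=0 d=-507/2720
  seg 1: a=-1 b=-847/340 c=-1521/1360 d=575/544
  seg 2: a=-2 b=3889/680 c=444/85 d=-3361/680
  seg 3: a=4 b=91/68 c=-6531/680 d=2273/680
  seg 4: a=-5 b=1031/340 c=7107/680 d=-2369/680
S(1) = 1521/2720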